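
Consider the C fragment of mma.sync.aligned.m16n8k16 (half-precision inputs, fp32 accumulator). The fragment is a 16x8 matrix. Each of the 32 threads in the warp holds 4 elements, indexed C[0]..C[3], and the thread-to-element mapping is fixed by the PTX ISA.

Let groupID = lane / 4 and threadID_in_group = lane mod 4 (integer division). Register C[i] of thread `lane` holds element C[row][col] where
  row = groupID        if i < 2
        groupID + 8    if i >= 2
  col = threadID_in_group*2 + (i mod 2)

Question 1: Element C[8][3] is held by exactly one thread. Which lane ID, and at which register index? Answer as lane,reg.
r=8->g=0,rb=1  c=3->t=1,b0=1
L=0*4+1=1  i=1*2+1=3

1,3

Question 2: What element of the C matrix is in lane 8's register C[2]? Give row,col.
10,0

lane 8: grp=2 (8/4), tig=0 (8%4)
i=2: r=2+8=10, c=0*2+0=0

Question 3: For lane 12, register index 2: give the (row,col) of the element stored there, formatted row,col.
lane 12: grp=3 (12/4), tig=0 (12%4)
i=2: r=3+8=11, c=0*2+0=0

11,0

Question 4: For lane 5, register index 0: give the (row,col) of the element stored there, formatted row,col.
1,2

L=5→G=5>>2=1, T=5&3=1
[0]→row 1+0=1  col 1·2+0=2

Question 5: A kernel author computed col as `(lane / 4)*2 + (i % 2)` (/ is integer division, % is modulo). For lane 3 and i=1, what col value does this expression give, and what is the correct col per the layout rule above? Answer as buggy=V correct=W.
buggy=1 correct=7

`(lane / 4)*2 + (i % 2)`[3,1]->1
lane 3->3/4=0, 3 mod 4=3
i=1  r:0+0->0  c:2·3+1->7
col: 1 vs 7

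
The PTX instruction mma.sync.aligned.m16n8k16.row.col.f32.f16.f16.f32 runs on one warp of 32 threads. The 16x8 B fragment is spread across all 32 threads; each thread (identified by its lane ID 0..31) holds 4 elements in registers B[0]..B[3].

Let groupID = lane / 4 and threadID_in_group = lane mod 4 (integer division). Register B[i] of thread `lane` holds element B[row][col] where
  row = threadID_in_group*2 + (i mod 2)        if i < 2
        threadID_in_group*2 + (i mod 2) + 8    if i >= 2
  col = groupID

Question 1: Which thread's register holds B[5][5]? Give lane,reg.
c: 5->gid=5  r: 5->r8=0,tid=2,i&1=1
L=5*4+2=22  i=0*2+1=1

22,1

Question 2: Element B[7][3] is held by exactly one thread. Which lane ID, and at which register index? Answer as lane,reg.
15,1

c=3⇒gr=3  r=7⇒Rb=0,th=3,odd=1
L=3*4+3=15  i=0*2+1=1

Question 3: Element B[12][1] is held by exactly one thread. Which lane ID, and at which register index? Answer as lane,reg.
6,2

c: 1->gid=1  r: 12->r8=1,tid=2,i&1=0
L=1*4+2=6  i=1*2+0=2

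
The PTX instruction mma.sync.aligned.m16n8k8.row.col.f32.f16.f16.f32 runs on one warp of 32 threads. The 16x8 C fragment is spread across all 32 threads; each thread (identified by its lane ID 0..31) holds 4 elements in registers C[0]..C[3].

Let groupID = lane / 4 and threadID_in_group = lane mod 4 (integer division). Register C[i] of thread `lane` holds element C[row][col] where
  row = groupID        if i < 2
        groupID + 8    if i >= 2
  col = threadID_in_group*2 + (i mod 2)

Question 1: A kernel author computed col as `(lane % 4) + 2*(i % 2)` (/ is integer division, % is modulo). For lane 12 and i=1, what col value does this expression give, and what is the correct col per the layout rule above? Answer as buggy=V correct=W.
`(lane % 4) + 2*(i % 2)`[12,1]⇒2
lane 12⇒12/4=3, 12 mod 4=0
i=1  r:3+0⇒3  c:2·0+1⇒1
col: 2 vs 1

buggy=2 correct=1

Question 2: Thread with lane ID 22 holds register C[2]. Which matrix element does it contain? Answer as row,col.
22: grp=5,tig=2
[2] (5+8,2*2+0) = (13,4)

13,4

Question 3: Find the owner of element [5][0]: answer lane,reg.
r=5->g=5,rb=0  c=0->t=0,b0=0
L=5*4+0=20  i=0*2+0=0

20,0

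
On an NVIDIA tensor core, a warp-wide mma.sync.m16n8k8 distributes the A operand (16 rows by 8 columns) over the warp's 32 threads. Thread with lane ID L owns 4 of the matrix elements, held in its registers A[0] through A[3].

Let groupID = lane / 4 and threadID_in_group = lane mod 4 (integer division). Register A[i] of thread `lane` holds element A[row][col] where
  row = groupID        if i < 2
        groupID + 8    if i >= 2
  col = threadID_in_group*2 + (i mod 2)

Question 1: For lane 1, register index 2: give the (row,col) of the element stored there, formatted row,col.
8,2

1: grp=0,tig=1
[2] (0+8,1*2+0) = (8,2)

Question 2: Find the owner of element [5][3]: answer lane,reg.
21,1

r: 5->gid=5,r8=0  c: 3->tid=1,i&1=1
L=5*4+1=21  i=0*2+1=1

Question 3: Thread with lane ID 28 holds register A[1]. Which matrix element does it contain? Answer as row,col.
7,1

L=28=>grp=28>>2=7, tig=28&3=0
[1]=>row 7+0=7  col 0·2+1=1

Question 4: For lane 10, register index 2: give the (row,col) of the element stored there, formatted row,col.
L=10->gid=10>>2=2, tid=10&3=2
[2]->row 2+8=10  col 2·2+0=4

10,4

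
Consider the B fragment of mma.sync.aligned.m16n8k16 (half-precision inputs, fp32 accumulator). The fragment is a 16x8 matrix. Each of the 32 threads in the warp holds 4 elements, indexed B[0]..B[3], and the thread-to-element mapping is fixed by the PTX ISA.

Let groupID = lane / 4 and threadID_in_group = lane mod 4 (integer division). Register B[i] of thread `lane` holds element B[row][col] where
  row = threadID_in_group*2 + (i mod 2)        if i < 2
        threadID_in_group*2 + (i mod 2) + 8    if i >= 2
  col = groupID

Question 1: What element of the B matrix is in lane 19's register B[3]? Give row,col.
15,4

L=19=>grp=19>>2=4, tig=19&3=3
[3]=>row 3·2+1+8=15  col grp=4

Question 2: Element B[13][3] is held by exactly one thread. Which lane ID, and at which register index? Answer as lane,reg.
14,3

c:3=>grp=3  r:13=>rB=1,tig=2,lo=1
L=3*4+2=14  i=1*2+1=3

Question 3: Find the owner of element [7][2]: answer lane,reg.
c=2→G=2  r=7→rhi=0,T=3,p=1
L=2*4+3=11  i=0*2+1=1

11,1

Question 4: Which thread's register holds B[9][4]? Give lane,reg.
16,3

c=4→G=4  r=9→rhi=1,T=0,p=1
L=4*4+0=16  i=1*2+1=3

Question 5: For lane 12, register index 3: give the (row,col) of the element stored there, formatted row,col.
9,3

L=12⇒gr=12>>2=3, th=12&3=0
[3]⇒row 0·2+1+8=9  col gr=3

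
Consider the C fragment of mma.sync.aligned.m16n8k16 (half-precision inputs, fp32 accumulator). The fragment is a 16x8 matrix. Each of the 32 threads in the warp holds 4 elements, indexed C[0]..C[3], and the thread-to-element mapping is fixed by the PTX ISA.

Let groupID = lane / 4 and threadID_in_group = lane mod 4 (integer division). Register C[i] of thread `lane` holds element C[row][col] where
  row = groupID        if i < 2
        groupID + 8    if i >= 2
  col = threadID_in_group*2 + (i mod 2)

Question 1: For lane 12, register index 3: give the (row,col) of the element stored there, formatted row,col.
11,1

lane 12⇒12/4=3, 12 mod 4=0
i=3  r:3+8⇒11  c:2·0+1⇒1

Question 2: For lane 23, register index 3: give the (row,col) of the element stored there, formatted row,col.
lane 23→23/4=5, 23 mod 4=3
i=3  r:5+8→13  c:2·3+1→7

13,7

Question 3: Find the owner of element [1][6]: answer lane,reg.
r=1→G=1,rhi=0  c=6→T=3,p=0
L=1*4+3=7  i=0*2+0=0

7,0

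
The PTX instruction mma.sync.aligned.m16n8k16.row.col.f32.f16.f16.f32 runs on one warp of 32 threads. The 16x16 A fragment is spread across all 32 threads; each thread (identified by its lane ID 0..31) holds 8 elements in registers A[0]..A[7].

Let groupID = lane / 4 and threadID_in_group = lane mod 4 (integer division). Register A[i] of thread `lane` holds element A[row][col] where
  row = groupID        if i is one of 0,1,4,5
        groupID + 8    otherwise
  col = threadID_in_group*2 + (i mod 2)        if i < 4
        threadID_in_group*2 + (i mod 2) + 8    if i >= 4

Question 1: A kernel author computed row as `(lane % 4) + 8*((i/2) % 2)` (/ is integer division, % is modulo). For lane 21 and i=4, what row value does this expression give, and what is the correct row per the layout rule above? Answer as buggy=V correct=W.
buggy=1 correct=5

`(lane % 4) + 8*((i/2) % 2)`[21,4]->1
21: gid=5,tid=1
[4] (5+0,1*2+0+8) = (5,10)
row: 1 vs 5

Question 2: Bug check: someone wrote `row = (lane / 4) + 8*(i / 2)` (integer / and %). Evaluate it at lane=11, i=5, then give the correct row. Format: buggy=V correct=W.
buggy=18 correct=2

`(lane / 4) + 8*(i / 2)`[11,5]->18
L=11->gid=11>>2=2, tid=11&3=3
[5]->row 2+0=2  col 3·2+1+8=15
row: 18 vs 2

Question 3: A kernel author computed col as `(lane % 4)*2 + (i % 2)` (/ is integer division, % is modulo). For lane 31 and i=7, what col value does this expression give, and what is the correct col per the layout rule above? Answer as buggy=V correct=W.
`(lane % 4)*2 + (i % 2)`[31,7]→7
31: G=7,T=3
[7] (7+8,3*2+1+8) = (15,15)
col: 7 vs 15

buggy=7 correct=15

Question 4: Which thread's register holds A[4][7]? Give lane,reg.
r=4->g=4,rb=0  c=7->cb=0,t=3,b0=1
L=4*4+3=19  i=0*4+0*2+1=1

19,1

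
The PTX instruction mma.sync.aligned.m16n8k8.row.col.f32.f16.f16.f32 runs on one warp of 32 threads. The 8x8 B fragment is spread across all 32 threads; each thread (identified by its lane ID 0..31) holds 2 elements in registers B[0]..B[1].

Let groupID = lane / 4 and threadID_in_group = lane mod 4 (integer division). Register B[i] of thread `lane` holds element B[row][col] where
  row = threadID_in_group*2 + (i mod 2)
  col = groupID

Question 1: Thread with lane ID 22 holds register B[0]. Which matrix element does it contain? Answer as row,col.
22: gr=5,th=2
[0] (2*2+0,5) = (4,5)

4,5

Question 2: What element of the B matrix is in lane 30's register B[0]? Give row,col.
lane 30=>30/4=7, 30 mod 4=2
i=0  r:2·2+0=>4  c:7

4,7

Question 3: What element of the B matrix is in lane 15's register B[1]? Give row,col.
7,3

15: gr=3,th=3
[1] (3*2+1,3) = (7,3)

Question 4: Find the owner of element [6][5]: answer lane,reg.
c=5⇒gr=5  r=6⇒th=3,odd=0
L=5*4+3=23  i=0=0

23,0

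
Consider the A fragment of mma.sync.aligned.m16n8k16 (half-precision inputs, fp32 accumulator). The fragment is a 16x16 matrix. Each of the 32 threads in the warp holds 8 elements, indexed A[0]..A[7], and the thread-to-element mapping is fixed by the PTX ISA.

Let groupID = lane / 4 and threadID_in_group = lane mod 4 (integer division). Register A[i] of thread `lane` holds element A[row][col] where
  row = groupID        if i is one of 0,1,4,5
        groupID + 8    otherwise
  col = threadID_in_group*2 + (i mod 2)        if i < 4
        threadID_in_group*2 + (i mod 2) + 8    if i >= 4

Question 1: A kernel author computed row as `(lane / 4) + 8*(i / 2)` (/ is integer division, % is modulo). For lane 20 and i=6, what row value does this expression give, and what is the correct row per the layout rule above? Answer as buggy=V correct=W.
`(lane / 4) + 8*(i / 2)`[20,6]⇒29
lane 20⇒20/4=5, 20 mod 4=0
i=6  r:5+8⇒13  c:2·0+0+8⇒8
row: 29 vs 13

buggy=29 correct=13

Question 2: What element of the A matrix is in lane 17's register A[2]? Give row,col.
12,2

L=17⇒gr=17>>2=4, th=17&3=1
[2]⇒row 4+8=12  col 1·2+0+0=2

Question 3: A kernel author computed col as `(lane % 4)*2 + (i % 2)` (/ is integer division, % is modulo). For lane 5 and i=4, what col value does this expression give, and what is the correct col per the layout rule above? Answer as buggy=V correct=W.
`(lane % 4)*2 + (i % 2)`[5,4]->2
lane 5->5/4=1, 5 mod 4=1
i=4  r:1+0->1  c:2·1+0+8->10
col: 2 vs 10

buggy=2 correct=10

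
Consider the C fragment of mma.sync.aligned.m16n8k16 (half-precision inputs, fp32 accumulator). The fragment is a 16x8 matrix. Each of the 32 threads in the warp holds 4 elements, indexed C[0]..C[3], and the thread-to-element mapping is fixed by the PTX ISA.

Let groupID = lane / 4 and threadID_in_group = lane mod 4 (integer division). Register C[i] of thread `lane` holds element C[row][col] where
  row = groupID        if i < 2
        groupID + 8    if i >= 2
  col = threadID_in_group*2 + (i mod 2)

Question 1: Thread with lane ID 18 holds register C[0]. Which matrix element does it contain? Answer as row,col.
4,4

L=18->gid=18>>2=4, tid=18&3=2
[0]->row 4+0=4  col 2·2+0=4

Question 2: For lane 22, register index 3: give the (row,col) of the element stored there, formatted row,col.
13,5

L=22⇒gr=22>>2=5, th=22&3=2
[3]⇒row 5+8=13  col 2·2+1=5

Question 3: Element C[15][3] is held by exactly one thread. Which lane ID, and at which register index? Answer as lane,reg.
29,3

r:15=>grp=7,rB=1  c:3=>tig=1,lo=1
L=7*4+1=29  i=1*2+1=3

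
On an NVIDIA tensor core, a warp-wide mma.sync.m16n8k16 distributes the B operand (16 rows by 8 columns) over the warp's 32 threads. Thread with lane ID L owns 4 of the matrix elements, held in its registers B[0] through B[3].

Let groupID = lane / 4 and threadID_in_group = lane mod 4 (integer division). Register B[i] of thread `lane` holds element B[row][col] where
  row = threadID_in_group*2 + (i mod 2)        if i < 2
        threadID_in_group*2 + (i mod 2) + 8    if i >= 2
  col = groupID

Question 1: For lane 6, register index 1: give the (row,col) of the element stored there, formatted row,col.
5,1

lane 6: gr=1 (6/4), th=2 (6%4)
i=1: r=2*2+1+0=5, c=gr=1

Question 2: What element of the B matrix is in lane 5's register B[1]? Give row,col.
L=5=>grp=5>>2=1, tig=5&3=1
[1]=>row 1·2+1+0=3  col grp=1

3,1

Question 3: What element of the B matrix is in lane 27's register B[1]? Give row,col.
7,6

lane 27⇒27/4=6, 27 mod 4=3
i=1  r:2·3+1+0⇒7  c:6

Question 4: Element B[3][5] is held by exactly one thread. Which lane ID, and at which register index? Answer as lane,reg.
c: 5->gid=5  r: 3->r8=0,tid=1,i&1=1
L=5*4+1=21  i=0*2+1=1

21,1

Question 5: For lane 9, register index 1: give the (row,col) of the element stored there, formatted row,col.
L=9=>grp=9>>2=2, tig=9&3=1
[1]=>row 1·2+1+0=3  col grp=2

3,2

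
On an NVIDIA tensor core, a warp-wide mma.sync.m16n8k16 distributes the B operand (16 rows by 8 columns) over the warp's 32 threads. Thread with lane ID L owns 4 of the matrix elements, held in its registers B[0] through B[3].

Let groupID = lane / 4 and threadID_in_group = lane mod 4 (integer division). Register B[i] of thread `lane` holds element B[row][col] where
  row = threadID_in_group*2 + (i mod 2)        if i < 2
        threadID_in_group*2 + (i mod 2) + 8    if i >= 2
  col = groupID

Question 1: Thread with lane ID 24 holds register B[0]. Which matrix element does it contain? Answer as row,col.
0,6

24: gr=6,th=0
[0] (0*2+0+0,6) = (0,6)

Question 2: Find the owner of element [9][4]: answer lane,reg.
16,3

c=4→G=4  r=9→rhi=1,T=0,p=1
L=4*4+0=16  i=1*2+1=3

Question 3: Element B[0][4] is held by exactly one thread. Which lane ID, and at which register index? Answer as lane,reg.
c=4→G=4  r=0→rhi=0,T=0,p=0
L=4*4+0=16  i=0*2+0=0

16,0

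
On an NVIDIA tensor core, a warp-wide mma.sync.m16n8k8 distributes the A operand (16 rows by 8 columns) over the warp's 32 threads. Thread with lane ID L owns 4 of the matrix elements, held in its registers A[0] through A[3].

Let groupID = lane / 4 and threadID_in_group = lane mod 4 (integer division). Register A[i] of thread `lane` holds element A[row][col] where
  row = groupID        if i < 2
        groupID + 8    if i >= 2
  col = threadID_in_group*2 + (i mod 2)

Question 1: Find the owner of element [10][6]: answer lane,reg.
r=10→G=2,rhi=1  c=6→T=3,p=0
L=2*4+3=11  i=1*2+0=2

11,2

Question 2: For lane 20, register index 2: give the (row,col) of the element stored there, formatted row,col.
lane 20: grp=5 (20/4), tig=0 (20%4)
i=2: r=5+8=13, c=0*2+0=0

13,0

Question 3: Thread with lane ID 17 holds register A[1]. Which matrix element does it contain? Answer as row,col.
lane 17: grp=4 (17/4), tig=1 (17%4)
i=1: r=4+0=4, c=1*2+1=3

4,3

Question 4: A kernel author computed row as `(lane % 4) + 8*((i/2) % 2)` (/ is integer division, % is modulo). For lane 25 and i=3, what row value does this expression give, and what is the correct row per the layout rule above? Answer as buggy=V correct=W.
`(lane % 4) + 8*((i/2) % 2)`[25,3]⇒9
lane 25: gr=6 (25/4), th=1 (25%4)
i=3: r=6+8=14, c=1*2+1=3
row: 9 vs 14

buggy=9 correct=14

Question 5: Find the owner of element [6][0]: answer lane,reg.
24,0

r:6=>grp=6,rB=0  c:0=>tig=0,lo=0
L=6*4+0=24  i=0*2+0=0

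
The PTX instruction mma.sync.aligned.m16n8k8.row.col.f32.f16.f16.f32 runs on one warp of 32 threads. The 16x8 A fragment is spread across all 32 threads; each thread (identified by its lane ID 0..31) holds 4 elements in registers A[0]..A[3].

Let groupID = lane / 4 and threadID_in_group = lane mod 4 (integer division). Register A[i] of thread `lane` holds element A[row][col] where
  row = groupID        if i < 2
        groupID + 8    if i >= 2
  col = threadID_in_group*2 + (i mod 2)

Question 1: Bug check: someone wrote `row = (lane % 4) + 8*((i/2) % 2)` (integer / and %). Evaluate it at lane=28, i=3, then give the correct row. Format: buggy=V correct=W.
`(lane % 4) + 8*((i/2) % 2)`[28,3]⇒8
28: gr=7,th=0
[3] (7+8,0*2+1) = (15,1)
row: 8 vs 15

buggy=8 correct=15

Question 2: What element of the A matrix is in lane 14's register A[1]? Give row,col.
3,5

lane 14->14/4=3, 14 mod 4=2
i=1  r:3+0->3  c:2·2+1->5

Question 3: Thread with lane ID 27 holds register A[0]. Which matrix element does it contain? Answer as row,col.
6,6

lane 27: grp=6 (27/4), tig=3 (27%4)
i=0: r=6+0=6, c=3*2+0=6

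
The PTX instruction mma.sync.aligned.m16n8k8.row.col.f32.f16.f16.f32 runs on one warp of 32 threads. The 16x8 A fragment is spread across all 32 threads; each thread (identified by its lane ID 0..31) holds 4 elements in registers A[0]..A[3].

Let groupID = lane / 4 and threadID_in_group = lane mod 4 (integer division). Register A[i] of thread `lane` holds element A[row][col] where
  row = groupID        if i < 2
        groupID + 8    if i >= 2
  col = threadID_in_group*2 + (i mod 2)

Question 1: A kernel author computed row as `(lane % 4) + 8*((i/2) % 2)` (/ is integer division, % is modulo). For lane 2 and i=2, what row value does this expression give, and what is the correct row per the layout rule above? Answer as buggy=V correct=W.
`(lane % 4) + 8*((i/2) % 2)`[2,2]→10
lane 2: G=0 (2/4), T=2 (2%4)
i=2: r=0+8=8, c=2*2+0=4
row: 10 vs 8

buggy=10 correct=8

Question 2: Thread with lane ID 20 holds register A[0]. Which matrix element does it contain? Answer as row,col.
lane 20: G=5 (20/4), T=0 (20%4)
i=0: r=5+0=5, c=0*2+0=0

5,0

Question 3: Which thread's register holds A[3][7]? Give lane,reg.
15,1

r=3→G=3,rhi=0  c=7→T=3,p=1
L=3*4+3=15  i=0*2+1=1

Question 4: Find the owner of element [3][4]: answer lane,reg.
14,0

r=3->g=3,rb=0  c=4->t=2,b0=0
L=3*4+2=14  i=0*2+0=0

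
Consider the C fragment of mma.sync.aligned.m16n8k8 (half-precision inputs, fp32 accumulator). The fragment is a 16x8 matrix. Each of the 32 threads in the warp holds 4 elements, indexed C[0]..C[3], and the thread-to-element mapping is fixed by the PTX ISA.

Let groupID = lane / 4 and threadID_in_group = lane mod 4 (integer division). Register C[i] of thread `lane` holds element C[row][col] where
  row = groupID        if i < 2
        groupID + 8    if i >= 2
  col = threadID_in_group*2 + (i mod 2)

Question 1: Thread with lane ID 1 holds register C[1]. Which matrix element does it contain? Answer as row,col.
lane 1: gid=0 (1/4), tid=1 (1%4)
i=1: r=0+0=0, c=1*2+1=3

0,3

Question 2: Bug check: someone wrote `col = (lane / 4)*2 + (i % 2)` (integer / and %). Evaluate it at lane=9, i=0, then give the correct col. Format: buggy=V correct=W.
buggy=4 correct=2

`(lane / 4)*2 + (i % 2)`[9,0]→4
9: G=2,T=1
[0] (2+0,1*2+0) = (2,2)
col: 4 vs 2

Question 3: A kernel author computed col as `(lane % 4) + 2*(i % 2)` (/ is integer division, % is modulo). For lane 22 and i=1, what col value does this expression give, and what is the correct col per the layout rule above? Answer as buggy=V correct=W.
buggy=4 correct=5

`(lane % 4) + 2*(i % 2)`[22,1]=>4
lane 22: grp=5 (22/4), tig=2 (22%4)
i=1: r=5+0=5, c=2*2+1=5
col: 4 vs 5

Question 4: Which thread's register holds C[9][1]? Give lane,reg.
4,3

r:9=>grp=1,rB=1  c:1=>tig=0,lo=1
L=1*4+0=4  i=1*2+1=3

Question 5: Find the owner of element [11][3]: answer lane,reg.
13,3

r=11⇒gr=3,Rb=1  c=3⇒th=1,odd=1
L=3*4+1=13  i=1*2+1=3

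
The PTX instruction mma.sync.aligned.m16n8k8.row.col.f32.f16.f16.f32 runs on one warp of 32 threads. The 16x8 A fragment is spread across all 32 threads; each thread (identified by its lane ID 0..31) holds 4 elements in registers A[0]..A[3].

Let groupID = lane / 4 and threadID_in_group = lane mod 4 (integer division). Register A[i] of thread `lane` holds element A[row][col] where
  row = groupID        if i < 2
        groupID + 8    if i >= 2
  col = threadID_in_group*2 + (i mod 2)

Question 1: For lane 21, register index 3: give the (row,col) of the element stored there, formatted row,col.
lane 21→21/4=5, 21 mod 4=1
i=3  r:5+8→13  c:2·1+1→3

13,3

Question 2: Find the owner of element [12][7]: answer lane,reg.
r: 12->gid=4,r8=1  c: 7->tid=3,i&1=1
L=4*4+3=19  i=1*2+1=3

19,3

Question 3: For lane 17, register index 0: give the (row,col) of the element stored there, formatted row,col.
4,2

L=17→G=17>>2=4, T=17&3=1
[0]→row 4+0=4  col 1·2+0=2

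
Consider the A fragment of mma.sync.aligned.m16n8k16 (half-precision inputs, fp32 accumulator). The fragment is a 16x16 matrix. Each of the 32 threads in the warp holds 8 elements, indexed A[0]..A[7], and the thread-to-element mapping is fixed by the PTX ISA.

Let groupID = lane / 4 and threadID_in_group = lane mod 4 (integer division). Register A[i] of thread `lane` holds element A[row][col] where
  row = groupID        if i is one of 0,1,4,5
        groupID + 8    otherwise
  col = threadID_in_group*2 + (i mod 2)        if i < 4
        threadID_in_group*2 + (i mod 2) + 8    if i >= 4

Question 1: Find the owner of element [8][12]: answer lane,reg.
r=8->g=0,rb=1  c=12->cb=1,t=2,b0=0
L=0*4+2=2  i=1*4+1*2+0=6

2,6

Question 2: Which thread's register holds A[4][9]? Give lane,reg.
r=4->g=4,rb=0  c=9->cb=1,t=0,b0=1
L=4*4+0=16  i=1*4+0*2+1=5

16,5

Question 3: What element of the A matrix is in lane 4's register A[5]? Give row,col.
lane 4=>4/4=1, 4 mod 4=0
i=5  r:1+0=>1  c:2·0+1+8=>9

1,9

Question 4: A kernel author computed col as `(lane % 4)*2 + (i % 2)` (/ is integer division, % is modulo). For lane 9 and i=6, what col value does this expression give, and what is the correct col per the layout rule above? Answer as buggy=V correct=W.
buggy=2 correct=10

`(lane % 4)*2 + (i % 2)`[9,6]=>2
9: grp=2,tig=1
[6] (2+8,1*2+0+8) = (10,10)
col: 2 vs 10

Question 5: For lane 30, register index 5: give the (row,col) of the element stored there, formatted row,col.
lane 30: gr=7 (30/4), th=2 (30%4)
i=5: r=7+0=7, c=2*2+1+8=13

7,13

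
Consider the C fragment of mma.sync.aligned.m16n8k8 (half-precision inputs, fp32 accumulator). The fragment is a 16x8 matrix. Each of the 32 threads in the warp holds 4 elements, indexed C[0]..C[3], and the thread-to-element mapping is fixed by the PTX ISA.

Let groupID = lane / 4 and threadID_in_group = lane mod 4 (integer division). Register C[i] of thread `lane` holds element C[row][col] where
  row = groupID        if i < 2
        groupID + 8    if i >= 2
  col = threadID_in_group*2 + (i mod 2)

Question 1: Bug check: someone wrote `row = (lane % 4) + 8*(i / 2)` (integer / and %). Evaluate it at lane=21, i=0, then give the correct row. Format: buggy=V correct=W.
buggy=1 correct=5

`(lane % 4) + 8*(i / 2)`[21,0]→1
lane 21→21/4=5, 21 mod 4=1
i=0  r:5+0→5  c:2·1+0→2
row: 1 vs 5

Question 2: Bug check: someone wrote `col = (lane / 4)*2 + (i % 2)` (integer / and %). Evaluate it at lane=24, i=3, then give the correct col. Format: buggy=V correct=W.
buggy=13 correct=1

`(lane / 4)*2 + (i % 2)`[24,3]->13
lane 24: g=6 (24/4), t=0 (24%4)
i=3: r=6+8=14, c=0*2+1=1
col: 13 vs 1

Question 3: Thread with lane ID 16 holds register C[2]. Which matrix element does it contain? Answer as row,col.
12,0

lane 16: grp=4 (16/4), tig=0 (16%4)
i=2: r=4+8=12, c=0*2+0=0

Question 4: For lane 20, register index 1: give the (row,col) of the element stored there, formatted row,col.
5,1

lane 20->20/4=5, 20 mod 4=0
i=1  r:5+0->5  c:2·0+1->1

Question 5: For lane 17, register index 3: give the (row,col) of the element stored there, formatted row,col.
lane 17: g=4 (17/4), t=1 (17%4)
i=3: r=4+8=12, c=1*2+1=3

12,3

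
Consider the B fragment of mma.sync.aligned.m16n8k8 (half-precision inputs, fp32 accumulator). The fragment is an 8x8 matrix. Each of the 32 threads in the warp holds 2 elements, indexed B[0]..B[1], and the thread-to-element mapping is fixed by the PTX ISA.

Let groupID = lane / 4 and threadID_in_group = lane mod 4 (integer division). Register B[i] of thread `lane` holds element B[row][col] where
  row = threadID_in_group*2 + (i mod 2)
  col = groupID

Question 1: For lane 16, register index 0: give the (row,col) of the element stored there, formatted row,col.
lane 16->16/4=4, 16 mod 4=0
i=0  r:2·0+0->0  c:4

0,4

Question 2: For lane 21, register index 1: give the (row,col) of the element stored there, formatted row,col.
L=21→G=21>>2=5, T=21&3=1
[1]→row 1·2+1=3  col G=5

3,5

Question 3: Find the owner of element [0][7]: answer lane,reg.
c: 7->gid=7  r: 0->tid=0,i&1=0
L=7*4+0=28  i=0=0

28,0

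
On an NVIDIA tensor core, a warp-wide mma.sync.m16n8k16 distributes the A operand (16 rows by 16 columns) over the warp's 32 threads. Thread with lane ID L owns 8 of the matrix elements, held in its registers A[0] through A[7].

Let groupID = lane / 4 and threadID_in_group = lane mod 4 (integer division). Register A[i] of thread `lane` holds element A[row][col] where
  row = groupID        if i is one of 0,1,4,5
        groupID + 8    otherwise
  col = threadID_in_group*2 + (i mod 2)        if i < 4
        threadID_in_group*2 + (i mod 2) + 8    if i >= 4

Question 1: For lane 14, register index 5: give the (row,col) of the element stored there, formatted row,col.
3,13

L=14→G=14>>2=3, T=14&3=2
[5]→row 3+0=3  col 2·2+1+8=13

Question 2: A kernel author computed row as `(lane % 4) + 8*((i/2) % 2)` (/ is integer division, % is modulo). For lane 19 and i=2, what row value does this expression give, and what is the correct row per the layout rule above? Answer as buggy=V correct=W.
buggy=11 correct=12

`(lane % 4) + 8*((i/2) % 2)`[19,2]->11
lane 19: gid=4 (19/4), tid=3 (19%4)
i=2: r=4+8=12, c=3*2+0+0=6
row: 11 vs 12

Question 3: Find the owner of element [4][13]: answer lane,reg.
r:4=>grp=4,rB=0  c:13=>cB=1,tig=2,lo=1
L=4*4+2=18  i=1*4+0*2+1=5

18,5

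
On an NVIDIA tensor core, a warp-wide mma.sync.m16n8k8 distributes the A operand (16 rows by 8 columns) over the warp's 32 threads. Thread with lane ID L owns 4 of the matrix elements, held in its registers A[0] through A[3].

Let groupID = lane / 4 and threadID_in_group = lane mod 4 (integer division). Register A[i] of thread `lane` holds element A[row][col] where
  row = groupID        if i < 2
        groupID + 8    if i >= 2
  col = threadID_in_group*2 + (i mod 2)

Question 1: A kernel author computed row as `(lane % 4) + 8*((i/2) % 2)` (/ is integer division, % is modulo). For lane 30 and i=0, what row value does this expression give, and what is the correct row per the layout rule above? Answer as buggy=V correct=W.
buggy=2 correct=7

`(lane % 4) + 8*((i/2) % 2)`[30,0]⇒2
lane 30: gr=7 (30/4), th=2 (30%4)
i=0: r=7+0=7, c=2*2+0=4
row: 2 vs 7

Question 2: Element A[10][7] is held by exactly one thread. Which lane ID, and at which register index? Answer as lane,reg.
11,3

r:10=>grp=2,rB=1  c:7=>tig=3,lo=1
L=2*4+3=11  i=1*2+1=3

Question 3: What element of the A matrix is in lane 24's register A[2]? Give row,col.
L=24=>grp=24>>2=6, tig=24&3=0
[2]=>row 6+8=14  col 0·2+0=0

14,0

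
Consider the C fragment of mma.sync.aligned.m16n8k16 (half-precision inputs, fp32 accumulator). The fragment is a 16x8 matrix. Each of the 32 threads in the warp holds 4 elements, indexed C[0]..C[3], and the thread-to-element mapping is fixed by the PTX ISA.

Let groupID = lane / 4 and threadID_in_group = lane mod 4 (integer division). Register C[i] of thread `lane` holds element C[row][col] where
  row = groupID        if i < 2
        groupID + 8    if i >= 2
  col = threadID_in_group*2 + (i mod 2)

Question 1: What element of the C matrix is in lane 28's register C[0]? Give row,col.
7,0

lane 28=>28/4=7, 28 mod 4=0
i=0  r:7+0=>7  c:2·0+0=>0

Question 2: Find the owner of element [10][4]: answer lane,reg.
10,2

r=10->g=2,rb=1  c=4->t=2,b0=0
L=2*4+2=10  i=1*2+0=2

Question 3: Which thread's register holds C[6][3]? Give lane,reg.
25,1

r:6=>grp=6,rB=0  c:3=>tig=1,lo=1
L=6*4+1=25  i=0*2+1=1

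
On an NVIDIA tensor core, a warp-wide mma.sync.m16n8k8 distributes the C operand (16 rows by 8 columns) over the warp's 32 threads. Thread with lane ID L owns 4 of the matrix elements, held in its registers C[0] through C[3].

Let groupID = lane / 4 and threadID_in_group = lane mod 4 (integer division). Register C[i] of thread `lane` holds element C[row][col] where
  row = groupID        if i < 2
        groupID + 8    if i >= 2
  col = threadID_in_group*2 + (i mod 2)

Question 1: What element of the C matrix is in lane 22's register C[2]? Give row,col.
13,4

L=22→G=22>>2=5, T=22&3=2
[2]→row 5+8=13  col 2·2+0=4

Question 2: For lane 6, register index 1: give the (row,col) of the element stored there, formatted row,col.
1,5

lane 6: grp=1 (6/4), tig=2 (6%4)
i=1: r=1+0=1, c=2*2+1=5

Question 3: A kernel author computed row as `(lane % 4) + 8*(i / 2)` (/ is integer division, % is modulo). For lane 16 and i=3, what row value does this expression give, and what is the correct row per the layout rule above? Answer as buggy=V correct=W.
buggy=8 correct=12

`(lane % 4) + 8*(i / 2)`[16,3]→8
lane 16→16/4=4, 16 mod 4=0
i=3  r:4+8→12  c:2·0+1→1
row: 8 vs 12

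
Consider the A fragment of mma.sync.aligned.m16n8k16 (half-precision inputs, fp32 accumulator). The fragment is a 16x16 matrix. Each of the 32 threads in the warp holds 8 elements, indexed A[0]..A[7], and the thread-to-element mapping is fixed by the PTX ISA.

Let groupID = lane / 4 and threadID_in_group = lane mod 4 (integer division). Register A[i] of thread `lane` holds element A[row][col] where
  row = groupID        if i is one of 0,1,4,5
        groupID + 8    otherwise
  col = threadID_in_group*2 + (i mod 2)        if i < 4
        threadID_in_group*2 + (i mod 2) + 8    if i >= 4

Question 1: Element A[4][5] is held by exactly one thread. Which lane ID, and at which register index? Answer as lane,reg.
18,1

r=4->g=4,rb=0  c=5->cb=0,t=2,b0=1
L=4*4+2=18  i=0*4+0*2+1=1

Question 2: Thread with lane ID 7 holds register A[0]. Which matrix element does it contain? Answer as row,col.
1,6

lane 7→7/4=1, 7 mod 4=3
i=0  r:1+0→1  c:2·3+0+0→6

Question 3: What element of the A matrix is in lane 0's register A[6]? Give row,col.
8,8

lane 0: gid=0 (0/4), tid=0 (0%4)
i=6: r=0+8=8, c=0*2+0+8=8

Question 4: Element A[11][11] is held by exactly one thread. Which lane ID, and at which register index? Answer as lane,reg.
13,7

r=11→G=3,rhi=1  c=11→chi=1,T=1,p=1
L=3*4+1=13  i=1*4+1*2+1=7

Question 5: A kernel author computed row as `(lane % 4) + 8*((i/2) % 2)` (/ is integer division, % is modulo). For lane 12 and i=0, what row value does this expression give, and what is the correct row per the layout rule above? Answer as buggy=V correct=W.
`(lane % 4) + 8*((i/2) % 2)`[12,0]->0
L=12->g=12>>2=3, t=12&3=0
[0]->row 3+0=3  col 0·2+0+0=0
row: 0 vs 3

buggy=0 correct=3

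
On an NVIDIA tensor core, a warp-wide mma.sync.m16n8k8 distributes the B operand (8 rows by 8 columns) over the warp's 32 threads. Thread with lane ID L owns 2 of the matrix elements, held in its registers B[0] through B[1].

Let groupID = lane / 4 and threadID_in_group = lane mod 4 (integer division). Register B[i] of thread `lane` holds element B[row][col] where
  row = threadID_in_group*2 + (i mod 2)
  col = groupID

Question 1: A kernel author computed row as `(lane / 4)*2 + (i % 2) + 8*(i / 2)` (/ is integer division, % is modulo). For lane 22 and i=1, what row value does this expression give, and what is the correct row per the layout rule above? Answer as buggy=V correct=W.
buggy=11 correct=5

`(lane / 4)*2 + (i % 2) + 8*(i / 2)`[22,1]→11
L=22→G=22>>2=5, T=22&3=2
[1]→row 2·2+1=5  col G=5
row: 11 vs 5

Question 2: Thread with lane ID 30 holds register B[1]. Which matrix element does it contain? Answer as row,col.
lane 30=>30/4=7, 30 mod 4=2
i=1  r:2·2+1=>5  c:7

5,7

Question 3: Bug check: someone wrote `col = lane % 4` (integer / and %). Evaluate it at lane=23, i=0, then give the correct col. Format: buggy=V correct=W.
buggy=3 correct=5

`lane % 4`[23,0]⇒3
23: gr=5,th=3
[0] (3*2+0,5) = (6,5)
col: 3 vs 5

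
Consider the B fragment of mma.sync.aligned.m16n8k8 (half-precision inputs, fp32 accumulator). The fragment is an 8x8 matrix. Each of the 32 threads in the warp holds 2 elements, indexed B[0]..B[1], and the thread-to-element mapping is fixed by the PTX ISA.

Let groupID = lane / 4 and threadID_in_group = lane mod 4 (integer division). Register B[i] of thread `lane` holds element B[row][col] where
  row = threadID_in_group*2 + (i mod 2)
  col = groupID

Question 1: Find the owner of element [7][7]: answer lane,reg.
31,1

c:7=>grp=7  r:7=>tig=3,lo=1
L=7*4+3=31  i=1=1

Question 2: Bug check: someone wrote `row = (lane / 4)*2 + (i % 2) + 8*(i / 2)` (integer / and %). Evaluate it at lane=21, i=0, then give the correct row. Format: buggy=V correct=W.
`(lane / 4)*2 + (i % 2) + 8*(i / 2)`[21,0]⇒10
lane 21⇒21/4=5, 21 mod 4=1
i=0  r:2·1+0⇒2  c:5
row: 10 vs 2

buggy=10 correct=2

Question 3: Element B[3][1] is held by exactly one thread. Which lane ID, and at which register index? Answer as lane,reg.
5,1

c=1->g=1  r=3->t=1,b0=1
L=1*4+1=5  i=1=1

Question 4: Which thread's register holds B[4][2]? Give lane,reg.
c=2→G=2  r=4→T=2,p=0
L=2*4+2=10  i=0=0

10,0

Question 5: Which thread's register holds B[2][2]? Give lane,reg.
9,0

c=2⇒gr=2  r=2⇒th=1,odd=0
L=2*4+1=9  i=0=0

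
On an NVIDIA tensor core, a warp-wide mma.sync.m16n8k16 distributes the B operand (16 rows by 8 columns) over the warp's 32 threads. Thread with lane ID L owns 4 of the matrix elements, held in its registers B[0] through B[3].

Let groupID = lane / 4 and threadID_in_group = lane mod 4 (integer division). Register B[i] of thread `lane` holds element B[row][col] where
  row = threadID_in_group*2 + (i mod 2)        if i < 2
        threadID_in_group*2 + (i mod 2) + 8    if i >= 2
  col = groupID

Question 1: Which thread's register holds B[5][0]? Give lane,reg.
2,1

c=0->g=0  r=5->rb=0,t=2,b0=1
L=0*4+2=2  i=0*2+1=1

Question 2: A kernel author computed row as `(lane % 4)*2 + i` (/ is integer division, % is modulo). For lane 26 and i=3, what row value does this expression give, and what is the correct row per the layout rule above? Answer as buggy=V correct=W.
`(lane % 4)*2 + i`[26,3]→7
lane 26→26/4=6, 26 mod 4=2
i=3  r:2·2+1+8→13  c:6
row: 7 vs 13

buggy=7 correct=13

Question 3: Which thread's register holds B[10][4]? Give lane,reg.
c=4→G=4  r=10→rhi=1,T=1,p=0
L=4*4+1=17  i=1*2+0=2

17,2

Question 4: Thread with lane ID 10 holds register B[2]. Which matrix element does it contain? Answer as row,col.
12,2

lane 10: gid=2 (10/4), tid=2 (10%4)
i=2: r=2*2+0+8=12, c=gid=2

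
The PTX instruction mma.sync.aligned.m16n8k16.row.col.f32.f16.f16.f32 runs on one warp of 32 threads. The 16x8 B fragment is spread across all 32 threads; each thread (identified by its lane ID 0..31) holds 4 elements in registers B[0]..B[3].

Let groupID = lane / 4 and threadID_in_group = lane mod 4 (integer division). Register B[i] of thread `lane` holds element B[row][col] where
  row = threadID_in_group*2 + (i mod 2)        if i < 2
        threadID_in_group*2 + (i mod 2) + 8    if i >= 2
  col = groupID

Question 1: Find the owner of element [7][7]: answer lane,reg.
c=7->g=7  r=7->rb=0,t=3,b0=1
L=7*4+3=31  i=0*2+1=1

31,1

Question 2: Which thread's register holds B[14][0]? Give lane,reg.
c: 0->gid=0  r: 14->r8=1,tid=3,i&1=0
L=0*4+3=3  i=1*2+0=2

3,2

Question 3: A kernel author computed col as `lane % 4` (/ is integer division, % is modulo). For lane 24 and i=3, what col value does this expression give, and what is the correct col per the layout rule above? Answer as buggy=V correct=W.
buggy=0 correct=6

`lane % 4`[24,3]→0
lane 24→24/4=6, 24 mod 4=0
i=3  r:2·0+1+8→9  c:6
col: 0 vs 6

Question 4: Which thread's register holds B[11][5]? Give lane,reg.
c:5=>grp=5  r:11=>rB=1,tig=1,lo=1
L=5*4+1=21  i=1*2+1=3

21,3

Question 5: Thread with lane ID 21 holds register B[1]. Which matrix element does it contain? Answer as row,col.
3,5

21: gr=5,th=1
[1] (1*2+1+0,5) = (3,5)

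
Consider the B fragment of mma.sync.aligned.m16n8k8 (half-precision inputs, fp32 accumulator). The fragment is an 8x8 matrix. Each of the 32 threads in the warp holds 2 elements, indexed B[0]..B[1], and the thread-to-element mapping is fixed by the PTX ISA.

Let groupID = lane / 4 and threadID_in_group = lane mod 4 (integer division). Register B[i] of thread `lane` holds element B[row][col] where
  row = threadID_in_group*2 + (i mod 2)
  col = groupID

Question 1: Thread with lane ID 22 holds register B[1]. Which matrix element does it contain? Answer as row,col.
5,5

22: grp=5,tig=2
[1] (2*2+1,5) = (5,5)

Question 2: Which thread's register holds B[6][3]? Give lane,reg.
15,0

c=3→G=3  r=6→T=3,p=0
L=3*4+3=15  i=0=0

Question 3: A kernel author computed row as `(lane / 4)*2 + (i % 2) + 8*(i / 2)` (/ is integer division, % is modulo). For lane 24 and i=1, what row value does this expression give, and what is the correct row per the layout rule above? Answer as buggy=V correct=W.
`(lane / 4)*2 + (i % 2) + 8*(i / 2)`[24,1]⇒13
L=24⇒gr=24>>2=6, th=24&3=0
[1]⇒row 0·2+1=1  col gr=6
row: 13 vs 1

buggy=13 correct=1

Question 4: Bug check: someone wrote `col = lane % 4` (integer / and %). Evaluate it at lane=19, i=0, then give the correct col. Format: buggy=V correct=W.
buggy=3 correct=4

`lane % 4`[19,0]=>3
19: grp=4,tig=3
[0] (3*2+0,4) = (6,4)
col: 3 vs 4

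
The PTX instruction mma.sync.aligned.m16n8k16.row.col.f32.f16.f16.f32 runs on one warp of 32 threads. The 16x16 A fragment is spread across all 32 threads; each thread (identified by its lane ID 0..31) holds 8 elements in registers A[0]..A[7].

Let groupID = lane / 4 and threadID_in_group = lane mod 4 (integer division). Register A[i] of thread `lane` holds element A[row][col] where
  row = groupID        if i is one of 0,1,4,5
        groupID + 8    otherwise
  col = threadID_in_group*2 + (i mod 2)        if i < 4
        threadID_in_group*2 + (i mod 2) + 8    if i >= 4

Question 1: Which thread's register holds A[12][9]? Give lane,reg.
16,7

r=12→G=4,rhi=1  c=9→chi=1,T=0,p=1
L=4*4+0=16  i=1*4+1*2+1=7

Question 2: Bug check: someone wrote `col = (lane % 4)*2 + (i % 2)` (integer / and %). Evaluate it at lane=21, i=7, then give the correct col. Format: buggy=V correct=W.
buggy=3 correct=11

`(lane % 4)*2 + (i % 2)`[21,7]=>3
lane 21: grp=5 (21/4), tig=1 (21%4)
i=7: r=5+8=13, c=1*2+1+8=11
col: 3 vs 11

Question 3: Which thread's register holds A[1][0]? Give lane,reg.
4,0

r=1⇒gr=1,Rb=0  c=0⇒Cb=0,th=0,odd=0
L=1*4+0=4  i=0*4+0*2+0=0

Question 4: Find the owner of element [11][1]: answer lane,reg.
r=11→G=3,rhi=1  c=1→chi=0,T=0,p=1
L=3*4+0=12  i=0*4+1*2+1=3

12,3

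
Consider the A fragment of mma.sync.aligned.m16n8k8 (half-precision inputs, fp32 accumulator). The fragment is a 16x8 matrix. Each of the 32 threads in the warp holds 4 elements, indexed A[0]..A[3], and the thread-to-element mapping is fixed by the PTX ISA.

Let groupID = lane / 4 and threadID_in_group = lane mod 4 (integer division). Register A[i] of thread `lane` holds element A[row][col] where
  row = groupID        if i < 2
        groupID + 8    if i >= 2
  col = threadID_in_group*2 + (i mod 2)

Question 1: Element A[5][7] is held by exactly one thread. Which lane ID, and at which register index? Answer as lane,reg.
23,1

r=5⇒gr=5,Rb=0  c=7⇒th=3,odd=1
L=5*4+3=23  i=0*2+1=1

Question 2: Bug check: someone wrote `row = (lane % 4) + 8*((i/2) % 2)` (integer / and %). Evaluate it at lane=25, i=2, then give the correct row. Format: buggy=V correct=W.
buggy=9 correct=14

`(lane % 4) + 8*((i/2) % 2)`[25,2]->9
L=25->g=25>>2=6, t=25&3=1
[2]->row 6+8=14  col 1·2+0=2
row: 9 vs 14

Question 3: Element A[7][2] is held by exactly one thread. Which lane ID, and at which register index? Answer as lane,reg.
29,0

r:7=>grp=7,rB=0  c:2=>tig=1,lo=0
L=7*4+1=29  i=0*2+0=0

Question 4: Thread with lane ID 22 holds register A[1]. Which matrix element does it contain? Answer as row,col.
lane 22→22/4=5, 22 mod 4=2
i=1  r:5+0→5  c:2·2+1→5

5,5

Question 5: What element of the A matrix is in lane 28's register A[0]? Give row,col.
lane 28→28/4=7, 28 mod 4=0
i=0  r:7+0→7  c:2·0+0→0

7,0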